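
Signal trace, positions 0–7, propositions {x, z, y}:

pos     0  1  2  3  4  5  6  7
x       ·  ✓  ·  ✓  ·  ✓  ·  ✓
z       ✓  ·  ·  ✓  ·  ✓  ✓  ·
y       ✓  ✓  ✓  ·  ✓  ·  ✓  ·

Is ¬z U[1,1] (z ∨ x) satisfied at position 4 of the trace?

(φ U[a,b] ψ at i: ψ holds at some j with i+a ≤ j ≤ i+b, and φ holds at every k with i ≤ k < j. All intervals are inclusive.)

Yes

Need some j in [5,5] with (z ∨ x), and ¬z at every k in [4,j-1].
  j=5: (z ∨ x) holds; ¬z holds at every k in [4,4] → satisfied.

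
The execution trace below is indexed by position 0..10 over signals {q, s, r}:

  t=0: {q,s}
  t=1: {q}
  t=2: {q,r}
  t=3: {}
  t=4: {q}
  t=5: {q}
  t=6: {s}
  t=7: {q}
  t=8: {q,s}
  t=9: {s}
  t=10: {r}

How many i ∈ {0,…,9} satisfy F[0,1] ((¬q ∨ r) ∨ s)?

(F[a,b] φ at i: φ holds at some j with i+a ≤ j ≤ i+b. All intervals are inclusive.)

9

Evaluate at each i in [0,9]:
  i=0: ✓ (witness j=0)
  i=1: ✓ (witness j=2)
  i=2: ✓ (witness j=2)
  i=3: ✓ (witness j=3)
  i=4: ✗ (none in [4,5])
  i=5: ✓ (witness j=6)
  i=6: ✓ (witness j=6)
  i=7: ✓ (witness j=8)
  i=8: ✓ (witness j=8)
  i=9: ✓ (witness j=9)
Positions where it holds: {0, 1, 2, 3, 5, 6, 7, 8, 9} → 9.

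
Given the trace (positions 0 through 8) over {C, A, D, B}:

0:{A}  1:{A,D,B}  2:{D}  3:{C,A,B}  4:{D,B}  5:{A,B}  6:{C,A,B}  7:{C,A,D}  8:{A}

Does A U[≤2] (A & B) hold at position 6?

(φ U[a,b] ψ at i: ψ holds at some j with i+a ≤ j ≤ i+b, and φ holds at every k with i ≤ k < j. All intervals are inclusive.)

True

Need some j in [6,8] with (A & B), and A at every k in [6,j-1].
  j=6: (A & B) holds; no prefix to check → satisfied.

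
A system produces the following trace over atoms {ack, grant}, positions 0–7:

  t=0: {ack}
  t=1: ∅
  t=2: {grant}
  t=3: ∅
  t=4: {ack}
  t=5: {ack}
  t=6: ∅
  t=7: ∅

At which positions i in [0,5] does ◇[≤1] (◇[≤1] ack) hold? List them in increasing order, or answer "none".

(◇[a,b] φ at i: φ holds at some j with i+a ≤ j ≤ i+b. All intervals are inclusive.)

0, 2, 3, 4, 5

Evaluate at each i in [0,5]:
  i=0: ✓ (witness j=0)
  i=1: ✗ (none in [1,2])
  i=2: ✓ (witness j=3)
  i=3: ✓ (witness j=3)
  i=4: ✓ (witness j=4)
  i=5: ✓ (witness j=5)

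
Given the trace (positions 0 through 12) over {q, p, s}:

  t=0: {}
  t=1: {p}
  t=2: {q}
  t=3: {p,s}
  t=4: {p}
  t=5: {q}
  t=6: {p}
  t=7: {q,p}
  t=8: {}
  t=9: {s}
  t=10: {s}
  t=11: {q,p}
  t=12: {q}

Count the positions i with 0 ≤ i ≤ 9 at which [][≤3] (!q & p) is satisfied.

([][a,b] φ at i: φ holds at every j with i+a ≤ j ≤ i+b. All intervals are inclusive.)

0

Evaluate at each i in [0,9]:
  i=0: ✗ (fails at j=0)
  i=1: ✗ (fails at j=2)
  i=2: ✗ (fails at j=2)
  i=3: ✗ (fails at j=5)
  i=4: ✗ (fails at j=5)
  i=5: ✗ (fails at j=5)
  i=6: ✗ (fails at j=7)
  i=7: ✗ (fails at j=7)
  i=8: ✗ (fails at j=8)
  i=9: ✗ (fails at j=9)
Positions where it holds: {} → 0.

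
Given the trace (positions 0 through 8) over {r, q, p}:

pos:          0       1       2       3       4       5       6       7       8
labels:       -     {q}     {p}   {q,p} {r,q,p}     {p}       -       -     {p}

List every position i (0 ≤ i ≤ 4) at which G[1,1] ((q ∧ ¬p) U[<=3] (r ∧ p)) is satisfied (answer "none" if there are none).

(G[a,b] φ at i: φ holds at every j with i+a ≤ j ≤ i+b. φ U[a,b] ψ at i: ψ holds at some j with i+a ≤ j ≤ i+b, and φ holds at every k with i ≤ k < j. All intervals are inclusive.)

3

Evaluate at each i in [0,4]:
  i=0: ✗ (fails at j=1)
  i=1: ✗ (fails at j=2)
  i=2: ✗ (fails at j=3)
  i=3: ✓ (all of [4,4])
  i=4: ✗ (fails at j=5)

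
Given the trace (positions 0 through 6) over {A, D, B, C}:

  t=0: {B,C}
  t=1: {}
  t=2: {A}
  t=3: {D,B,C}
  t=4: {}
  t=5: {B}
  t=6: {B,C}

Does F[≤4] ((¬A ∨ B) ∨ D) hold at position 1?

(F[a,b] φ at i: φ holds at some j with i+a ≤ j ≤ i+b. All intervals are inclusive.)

Check ((¬A ∨ B) ∨ D) at each j in [1,5]:
  j=1: true
  j=2: false
  j=3: true
  j=4: true
  j=5: true
Found at j=1 → formula holds.

Holds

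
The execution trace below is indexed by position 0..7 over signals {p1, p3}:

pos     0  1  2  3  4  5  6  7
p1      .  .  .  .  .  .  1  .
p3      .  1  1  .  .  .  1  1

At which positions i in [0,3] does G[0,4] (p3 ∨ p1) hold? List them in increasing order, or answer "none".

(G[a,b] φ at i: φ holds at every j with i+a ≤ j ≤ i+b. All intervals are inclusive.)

Evaluate at each i in [0,3]:
  i=0: ✗ (fails at j=0)
  i=1: ✗ (fails at j=3)
  i=2: ✗ (fails at j=3)
  i=3: ✗ (fails at j=3)

none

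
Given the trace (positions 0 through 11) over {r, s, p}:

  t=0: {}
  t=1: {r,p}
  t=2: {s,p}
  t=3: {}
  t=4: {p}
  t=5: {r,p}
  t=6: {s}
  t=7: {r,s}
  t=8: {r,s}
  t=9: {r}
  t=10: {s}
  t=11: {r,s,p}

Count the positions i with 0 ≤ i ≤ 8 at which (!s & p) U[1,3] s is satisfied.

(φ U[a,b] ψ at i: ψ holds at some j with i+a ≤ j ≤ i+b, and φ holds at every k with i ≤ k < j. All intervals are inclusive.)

Evaluate at each i in [0,8]:
  i=0: ✗ (lhs fails at k=0 before rhs at j=2)
  i=1: ✓ (rhs at j=2; lhs holds on [1,1])
  i=2: ✗ (no rhs in [3,5])
  i=3: ✗ (lhs fails at k=3 before rhs at j=6)
  i=4: ✓ (rhs at j=6; lhs holds on [4,5])
  i=5: ✓ (rhs at j=6; lhs holds on [5,5])
  i=6: ✗ (lhs fails at k=6 before rhs at j=7)
  i=7: ✗ (lhs fails at k=7 before rhs at j=8)
  i=8: ✗ (lhs fails at k=8 before rhs at j=10)
Positions where it holds: {1, 4, 5} → 3.

3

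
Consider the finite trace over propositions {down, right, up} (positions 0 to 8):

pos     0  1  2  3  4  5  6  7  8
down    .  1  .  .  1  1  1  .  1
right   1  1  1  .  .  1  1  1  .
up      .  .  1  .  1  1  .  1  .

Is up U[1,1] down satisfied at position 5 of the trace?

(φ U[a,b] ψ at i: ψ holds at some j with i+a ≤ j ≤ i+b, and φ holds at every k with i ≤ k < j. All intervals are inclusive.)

Need some j in [6,6] with down, and up at every k in [5,j-1].
  j=6: down holds; up holds at every k in [5,5] → satisfied.

True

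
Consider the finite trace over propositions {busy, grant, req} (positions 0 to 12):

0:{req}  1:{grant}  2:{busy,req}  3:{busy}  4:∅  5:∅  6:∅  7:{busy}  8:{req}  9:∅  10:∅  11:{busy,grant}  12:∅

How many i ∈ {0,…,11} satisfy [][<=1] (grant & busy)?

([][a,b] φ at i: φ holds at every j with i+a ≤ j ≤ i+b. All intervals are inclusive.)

Evaluate at each i in [0,11]:
  i=0: ✗ (fails at j=0)
  i=1: ✗ (fails at j=1)
  i=2: ✗ (fails at j=2)
  i=3: ✗ (fails at j=3)
  i=4: ✗ (fails at j=4)
  i=5: ✗ (fails at j=5)
  i=6: ✗ (fails at j=6)
  i=7: ✗ (fails at j=7)
  i=8: ✗ (fails at j=8)
  i=9: ✗ (fails at j=9)
  i=10: ✗ (fails at j=10)
  i=11: ✗ (fails at j=12)
Positions where it holds: {} → 0.

0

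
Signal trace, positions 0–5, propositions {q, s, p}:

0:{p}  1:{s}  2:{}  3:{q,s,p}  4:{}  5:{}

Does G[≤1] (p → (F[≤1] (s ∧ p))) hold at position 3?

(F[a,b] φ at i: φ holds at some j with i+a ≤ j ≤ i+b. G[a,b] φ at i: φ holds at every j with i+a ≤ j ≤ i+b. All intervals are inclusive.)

True

Check (p → (F[≤1] (s ∧ p))) at every j in [3,4]:
  j=3: antecedent true; consequent holds (witness at 3) → ✓
  j=4: antecedent false → ✓
All positions satisfy it → formula holds.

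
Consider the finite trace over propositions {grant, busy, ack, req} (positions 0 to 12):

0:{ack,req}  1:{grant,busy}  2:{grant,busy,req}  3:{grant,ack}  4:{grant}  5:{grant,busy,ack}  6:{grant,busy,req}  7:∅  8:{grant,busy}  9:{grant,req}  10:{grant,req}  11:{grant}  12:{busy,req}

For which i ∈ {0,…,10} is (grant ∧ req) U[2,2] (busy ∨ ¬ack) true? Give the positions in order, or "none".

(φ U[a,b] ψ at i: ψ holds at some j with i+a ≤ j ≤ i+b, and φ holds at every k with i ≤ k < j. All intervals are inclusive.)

9

Evaluate at each i in [0,10]:
  i=0: ✗ (lhs fails at k=0 before rhs at j=2)
  i=1: ✗ (no rhs in [3,3])
  i=2: ✗ (lhs fails at k=3 before rhs at j=4)
  i=3: ✗ (lhs fails at k=3 before rhs at j=5)
  i=4: ✗ (lhs fails at k=4 before rhs at j=6)
  i=5: ✗ (lhs fails at k=5 before rhs at j=7)
  i=6: ✗ (lhs fails at k=7 before rhs at j=8)
  i=7: ✗ (lhs fails at k=7 before rhs at j=9)
  i=8: ✗ (lhs fails at k=8 before rhs at j=10)
  i=9: ✓ (rhs at j=11; lhs holds on [9,10])
  i=10: ✗ (lhs fails at k=11 before rhs at j=12)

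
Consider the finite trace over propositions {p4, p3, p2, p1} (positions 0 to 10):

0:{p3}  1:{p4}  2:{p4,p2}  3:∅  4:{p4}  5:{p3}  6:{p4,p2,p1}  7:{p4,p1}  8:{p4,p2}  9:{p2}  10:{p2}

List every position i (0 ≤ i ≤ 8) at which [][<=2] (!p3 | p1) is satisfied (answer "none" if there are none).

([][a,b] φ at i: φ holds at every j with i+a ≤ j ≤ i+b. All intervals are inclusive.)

Evaluate at each i in [0,8]:
  i=0: ✗ (fails at j=0)
  i=1: ✓ (all of [1,3])
  i=2: ✓ (all of [2,4])
  i=3: ✗ (fails at j=5)
  i=4: ✗ (fails at j=5)
  i=5: ✗ (fails at j=5)
  i=6: ✓ (all of [6,8])
  i=7: ✓ (all of [7,9])
  i=8: ✓ (all of [8,10])

1, 2, 6, 7, 8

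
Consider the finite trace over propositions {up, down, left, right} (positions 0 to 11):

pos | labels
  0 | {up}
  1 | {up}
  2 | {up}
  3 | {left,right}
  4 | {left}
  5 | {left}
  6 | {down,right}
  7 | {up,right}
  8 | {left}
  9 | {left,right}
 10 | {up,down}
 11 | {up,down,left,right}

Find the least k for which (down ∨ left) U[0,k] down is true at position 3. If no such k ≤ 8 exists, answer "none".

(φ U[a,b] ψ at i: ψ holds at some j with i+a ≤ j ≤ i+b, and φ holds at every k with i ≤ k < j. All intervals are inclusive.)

3

Need earliest j ≥ 3 with down, and (down ∨ left) at every k in [3,j-1].
  j=3: rhs fails.
  j=4: rhs fails.
  j=5: rhs fails.
  j=6: rhs holds; lhs holds on [3,5]. k = 3.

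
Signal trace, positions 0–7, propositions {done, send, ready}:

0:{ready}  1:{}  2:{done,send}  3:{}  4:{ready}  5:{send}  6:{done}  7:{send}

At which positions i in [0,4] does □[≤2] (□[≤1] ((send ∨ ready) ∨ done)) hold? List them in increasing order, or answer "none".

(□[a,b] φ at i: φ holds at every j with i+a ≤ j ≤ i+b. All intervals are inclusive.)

Evaluate at each i in [0,4]:
  i=0: ✗ (fails at j=0)
  i=1: ✗ (fails at j=1)
  i=2: ✗ (fails at j=2)
  i=3: ✗ (fails at j=3)
  i=4: ✓ (all of [4,6])

4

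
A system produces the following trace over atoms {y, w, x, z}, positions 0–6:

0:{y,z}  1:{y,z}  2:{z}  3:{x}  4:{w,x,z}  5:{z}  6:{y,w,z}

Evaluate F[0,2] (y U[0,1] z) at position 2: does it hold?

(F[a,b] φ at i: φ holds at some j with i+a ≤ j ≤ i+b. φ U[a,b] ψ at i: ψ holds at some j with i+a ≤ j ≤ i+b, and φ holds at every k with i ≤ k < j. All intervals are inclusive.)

Holds

Check (y U[0,1] z) at each j in [2,4]:
  j=2: holds
  j=3: fails
  j=4: holds
Found at j=2 → formula holds.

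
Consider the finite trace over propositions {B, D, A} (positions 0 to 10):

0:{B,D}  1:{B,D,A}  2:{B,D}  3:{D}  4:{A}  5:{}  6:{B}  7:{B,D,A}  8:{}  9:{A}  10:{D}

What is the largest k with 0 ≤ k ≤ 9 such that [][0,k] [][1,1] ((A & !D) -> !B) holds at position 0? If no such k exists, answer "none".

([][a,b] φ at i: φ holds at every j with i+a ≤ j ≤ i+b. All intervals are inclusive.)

9

[][1,1] ((A & !D) -> !B) must hold from j=0 onward; find where it first fails.
  j=0: holds
  j=1: holds
  j=2: holds
  j=3: holds
  j=4: holds
  j=5: holds
  j=6: holds
  j=7: holds
  j=8: holds
  j=9: holds
Holds through j=9; largest k = 9.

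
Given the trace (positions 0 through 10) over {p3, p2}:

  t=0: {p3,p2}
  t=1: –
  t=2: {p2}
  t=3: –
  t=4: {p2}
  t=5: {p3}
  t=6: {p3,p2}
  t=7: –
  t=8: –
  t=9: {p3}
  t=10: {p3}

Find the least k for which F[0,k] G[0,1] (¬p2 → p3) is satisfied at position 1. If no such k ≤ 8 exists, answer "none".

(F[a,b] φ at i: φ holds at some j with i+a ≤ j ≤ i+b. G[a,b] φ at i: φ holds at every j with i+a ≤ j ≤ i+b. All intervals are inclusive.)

Scan j = 1,2,… for G[0,1] (¬p2 → p3):
  j=1: fails
  j=2: fails
  j=3: fails
  j=4: holds
First hit at j=4, so smallest k = 4-1 = 3.

3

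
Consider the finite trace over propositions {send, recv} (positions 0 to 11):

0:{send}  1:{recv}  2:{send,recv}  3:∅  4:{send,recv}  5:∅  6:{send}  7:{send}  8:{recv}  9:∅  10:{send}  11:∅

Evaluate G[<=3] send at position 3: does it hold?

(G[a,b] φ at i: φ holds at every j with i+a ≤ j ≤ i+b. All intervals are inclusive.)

False

Check send at every j in [3,6]:
  j=3: false
  j=4: true
  j=5: false
  j=6: true
Fails at j=3 → formula fails.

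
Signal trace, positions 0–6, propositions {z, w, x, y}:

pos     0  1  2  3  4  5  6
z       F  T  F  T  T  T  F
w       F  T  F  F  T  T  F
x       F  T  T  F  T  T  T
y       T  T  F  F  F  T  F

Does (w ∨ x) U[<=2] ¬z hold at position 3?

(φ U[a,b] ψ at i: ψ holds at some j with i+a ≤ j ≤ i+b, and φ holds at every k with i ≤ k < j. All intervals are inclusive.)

False

Need some j in [3,5] with ¬z, and (w ∨ x) at every k in [3,j-1].
  j=3: ¬z false.
  j=4: ¬z false.
  j=5: ¬z false.
No j in the window works → until fails.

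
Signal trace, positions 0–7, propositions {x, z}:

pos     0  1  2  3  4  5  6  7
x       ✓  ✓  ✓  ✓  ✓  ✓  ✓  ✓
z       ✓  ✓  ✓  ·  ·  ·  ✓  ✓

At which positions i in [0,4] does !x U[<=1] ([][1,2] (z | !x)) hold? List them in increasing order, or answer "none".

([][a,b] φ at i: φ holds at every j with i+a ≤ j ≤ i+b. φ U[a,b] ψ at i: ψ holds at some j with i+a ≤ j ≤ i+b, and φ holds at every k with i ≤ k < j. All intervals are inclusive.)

0

Evaluate at each i in [0,4]:
  i=0: ✓ (rhs at j=0)
  i=1: ✗ (no rhs in [1,2])
  i=2: ✗ (no rhs in [2,3])
  i=3: ✗ (no rhs in [3,4])
  i=4: ✗ (lhs fails at k=4 before rhs at j=5)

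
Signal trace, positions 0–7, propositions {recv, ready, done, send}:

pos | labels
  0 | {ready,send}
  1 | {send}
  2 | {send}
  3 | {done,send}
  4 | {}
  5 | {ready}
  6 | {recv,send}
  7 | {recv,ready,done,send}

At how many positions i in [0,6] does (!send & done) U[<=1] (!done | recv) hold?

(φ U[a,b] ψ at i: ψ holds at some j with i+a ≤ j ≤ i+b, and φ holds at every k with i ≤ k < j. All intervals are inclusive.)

Evaluate at each i in [0,6]:
  i=0: ✓ (rhs at j=0)
  i=1: ✓ (rhs at j=1)
  i=2: ✓ (rhs at j=2)
  i=3: ✗ (lhs fails at k=3 before rhs at j=4)
  i=4: ✓ (rhs at j=4)
  i=5: ✓ (rhs at j=5)
  i=6: ✓ (rhs at j=6)
Positions where it holds: {0, 1, 2, 4, 5, 6} → 6.

6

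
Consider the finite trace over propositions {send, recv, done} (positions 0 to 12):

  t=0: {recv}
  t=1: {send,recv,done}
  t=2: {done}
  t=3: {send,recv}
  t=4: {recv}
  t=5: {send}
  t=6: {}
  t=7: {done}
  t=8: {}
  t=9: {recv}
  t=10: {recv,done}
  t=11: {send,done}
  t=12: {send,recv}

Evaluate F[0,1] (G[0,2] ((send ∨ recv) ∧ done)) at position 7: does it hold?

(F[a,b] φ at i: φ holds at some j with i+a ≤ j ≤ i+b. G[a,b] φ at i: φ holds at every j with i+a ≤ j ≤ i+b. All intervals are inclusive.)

No

Check G[0,2] ((send ∨ recv) ∧ done) at each j in [7,8]:
  j=7: fails at 7
  j=8: fails at 8
No position in the window satisfies it → formula fails.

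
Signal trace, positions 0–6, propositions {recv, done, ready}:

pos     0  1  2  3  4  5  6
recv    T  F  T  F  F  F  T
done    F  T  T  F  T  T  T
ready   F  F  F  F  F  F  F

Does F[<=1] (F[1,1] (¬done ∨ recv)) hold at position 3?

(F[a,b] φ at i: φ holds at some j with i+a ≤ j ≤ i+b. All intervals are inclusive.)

Check F[1,1] (¬done ∨ recv) at each j in [3,4]:
  j=3: fails (none in [4,4])
  j=4: fails (none in [5,5])
No position in the window satisfies it → formula fails.

False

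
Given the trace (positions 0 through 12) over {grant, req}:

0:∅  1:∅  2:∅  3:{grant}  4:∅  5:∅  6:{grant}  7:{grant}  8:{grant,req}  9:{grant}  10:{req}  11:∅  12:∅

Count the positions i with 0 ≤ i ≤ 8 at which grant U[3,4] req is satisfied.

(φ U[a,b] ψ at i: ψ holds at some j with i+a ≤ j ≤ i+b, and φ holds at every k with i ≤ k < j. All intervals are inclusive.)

Evaluate at each i in [0,8]:
  i=0: ✗ (no rhs in [3,4])
  i=1: ✗ (no rhs in [4,5])
  i=2: ✗ (no rhs in [5,6])
  i=3: ✗ (no rhs in [6,7])
  i=4: ✗ (lhs fails at k=4 before rhs at j=8)
  i=5: ✗ (lhs fails at k=5 before rhs at j=8)
  i=6: ✓ (rhs at j=10; lhs holds on [6,9])
  i=7: ✓ (rhs at j=10; lhs holds on [7,9])
  i=8: ✗ (no rhs in [11,12])
Positions where it holds: {6, 7} → 2.

2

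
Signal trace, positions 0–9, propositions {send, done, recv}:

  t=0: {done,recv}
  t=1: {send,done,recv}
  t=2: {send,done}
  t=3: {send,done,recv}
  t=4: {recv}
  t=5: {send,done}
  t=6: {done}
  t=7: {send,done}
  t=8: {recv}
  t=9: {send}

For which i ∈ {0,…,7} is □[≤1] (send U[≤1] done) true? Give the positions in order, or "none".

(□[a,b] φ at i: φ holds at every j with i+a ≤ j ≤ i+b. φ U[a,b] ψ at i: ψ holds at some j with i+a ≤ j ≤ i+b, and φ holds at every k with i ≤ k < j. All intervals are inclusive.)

Evaluate at each i in [0,7]:
  i=0: ✓ (all of [0,1])
  i=1: ✓ (all of [1,2])
  i=2: ✓ (all of [2,3])
  i=3: ✗ (fails at j=4)
  i=4: ✗ (fails at j=4)
  i=5: ✓ (all of [5,6])
  i=6: ✓ (all of [6,7])
  i=7: ✗ (fails at j=8)

0, 1, 2, 5, 6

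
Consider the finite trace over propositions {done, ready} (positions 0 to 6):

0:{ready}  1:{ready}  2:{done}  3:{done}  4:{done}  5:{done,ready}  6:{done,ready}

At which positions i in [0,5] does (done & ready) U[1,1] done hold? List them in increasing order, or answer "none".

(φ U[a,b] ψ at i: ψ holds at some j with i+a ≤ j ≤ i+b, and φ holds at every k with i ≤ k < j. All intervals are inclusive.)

Evaluate at each i in [0,5]:
  i=0: ✗ (no rhs in [1,1])
  i=1: ✗ (lhs fails at k=1 before rhs at j=2)
  i=2: ✗ (lhs fails at k=2 before rhs at j=3)
  i=3: ✗ (lhs fails at k=3 before rhs at j=4)
  i=4: ✗ (lhs fails at k=4 before rhs at j=5)
  i=5: ✓ (rhs at j=6; lhs holds on [5,5])

5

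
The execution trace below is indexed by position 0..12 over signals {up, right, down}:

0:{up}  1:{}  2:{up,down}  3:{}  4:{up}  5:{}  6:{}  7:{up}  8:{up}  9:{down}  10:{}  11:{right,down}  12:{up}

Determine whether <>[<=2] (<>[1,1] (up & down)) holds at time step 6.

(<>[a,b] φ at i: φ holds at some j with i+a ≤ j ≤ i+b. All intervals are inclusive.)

No

Check <>[1,1] (up & down) at each j in [6,8]:
  j=6: fails (none in [7,7])
  j=7: fails (none in [8,8])
  j=8: fails (none in [9,9])
No position in the window satisfies it → formula fails.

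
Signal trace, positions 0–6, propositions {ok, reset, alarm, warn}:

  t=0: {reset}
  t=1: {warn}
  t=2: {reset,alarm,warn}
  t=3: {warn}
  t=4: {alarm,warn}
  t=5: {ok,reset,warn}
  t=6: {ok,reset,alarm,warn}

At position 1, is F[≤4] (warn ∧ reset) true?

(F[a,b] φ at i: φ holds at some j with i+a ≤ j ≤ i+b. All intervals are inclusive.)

Yes

Check (warn ∧ reset) at each j in [1,5]:
  j=1: false
  j=2: true
  j=3: false
  j=4: false
  j=5: true
Found at j=2 → formula holds.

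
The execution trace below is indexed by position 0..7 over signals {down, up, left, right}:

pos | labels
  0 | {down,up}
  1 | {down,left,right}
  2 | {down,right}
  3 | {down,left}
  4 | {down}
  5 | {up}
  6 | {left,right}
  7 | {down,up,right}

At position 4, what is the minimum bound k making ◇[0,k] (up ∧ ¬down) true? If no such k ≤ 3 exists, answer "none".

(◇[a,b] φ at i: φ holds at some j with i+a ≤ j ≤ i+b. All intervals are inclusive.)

1

Scan j = 4,5,… for (up ∧ ¬down):
  j=4: fails
  j=5: holds
First hit at j=5, so smallest k = 5-4 = 1.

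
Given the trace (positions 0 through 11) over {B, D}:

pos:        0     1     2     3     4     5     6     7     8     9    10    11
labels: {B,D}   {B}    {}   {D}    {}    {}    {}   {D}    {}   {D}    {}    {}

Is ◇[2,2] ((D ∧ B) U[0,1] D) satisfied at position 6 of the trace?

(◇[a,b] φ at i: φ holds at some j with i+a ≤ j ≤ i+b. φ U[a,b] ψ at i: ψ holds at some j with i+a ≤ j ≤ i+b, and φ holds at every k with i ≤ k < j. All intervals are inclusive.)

Check ((D ∧ B) U[0,1] D) at each j in [8,8]:
  j=8: fails
No position in the window satisfies it → formula fails.

No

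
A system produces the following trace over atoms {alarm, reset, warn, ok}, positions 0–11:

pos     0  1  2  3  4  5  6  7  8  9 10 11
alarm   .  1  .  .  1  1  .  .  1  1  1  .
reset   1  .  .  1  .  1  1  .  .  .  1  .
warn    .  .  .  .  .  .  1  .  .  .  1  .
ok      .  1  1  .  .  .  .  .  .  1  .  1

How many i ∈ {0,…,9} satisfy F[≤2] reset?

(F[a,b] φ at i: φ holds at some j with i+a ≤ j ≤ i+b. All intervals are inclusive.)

Evaluate at each i in [0,9]:
  i=0: ✓ (witness j=0)
  i=1: ✓ (witness j=3)
  i=2: ✓ (witness j=3)
  i=3: ✓ (witness j=3)
  i=4: ✓ (witness j=5)
  i=5: ✓ (witness j=5)
  i=6: ✓ (witness j=6)
  i=7: ✗ (none in [7,9])
  i=8: ✓ (witness j=10)
  i=9: ✓ (witness j=10)
Positions where it holds: {0, 1, 2, 3, 4, 5, 6, 8, 9} → 9.

9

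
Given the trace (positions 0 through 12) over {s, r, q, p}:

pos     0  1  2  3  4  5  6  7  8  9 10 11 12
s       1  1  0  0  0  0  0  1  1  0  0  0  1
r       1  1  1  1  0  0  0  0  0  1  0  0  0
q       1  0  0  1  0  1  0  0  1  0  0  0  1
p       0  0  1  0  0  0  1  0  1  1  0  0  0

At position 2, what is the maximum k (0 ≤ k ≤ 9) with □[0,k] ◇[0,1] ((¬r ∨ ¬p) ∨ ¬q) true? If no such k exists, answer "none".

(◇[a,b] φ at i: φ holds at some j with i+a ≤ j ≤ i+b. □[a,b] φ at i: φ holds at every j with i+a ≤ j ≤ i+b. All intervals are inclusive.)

◇[0,1] ((¬r ∨ ¬p) ∨ ¬q) must hold from j=2 onward; find where it first fails.
  j=2: holds
  j=3: holds
  j=4: holds
  j=5: holds
  j=6: holds
  j=7: holds
  j=8: holds
  j=9: holds
  j=10: holds
  j=11: holds
Holds through j=11; largest k = 9.

9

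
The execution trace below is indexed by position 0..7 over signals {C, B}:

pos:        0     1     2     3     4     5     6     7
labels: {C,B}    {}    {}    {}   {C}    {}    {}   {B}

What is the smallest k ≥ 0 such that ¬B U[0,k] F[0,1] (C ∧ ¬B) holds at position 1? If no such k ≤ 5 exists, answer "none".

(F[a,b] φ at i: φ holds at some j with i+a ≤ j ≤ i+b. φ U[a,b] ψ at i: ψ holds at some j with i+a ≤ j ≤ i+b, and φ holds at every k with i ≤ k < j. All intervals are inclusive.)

Need earliest j ≥ 1 with F[0,1] (C ∧ ¬B), and ¬B at every k in [1,j-1].
  j=1: rhs fails.
  j=2: rhs fails.
  j=3: rhs holds; lhs holds on [1,2]. k = 2.

2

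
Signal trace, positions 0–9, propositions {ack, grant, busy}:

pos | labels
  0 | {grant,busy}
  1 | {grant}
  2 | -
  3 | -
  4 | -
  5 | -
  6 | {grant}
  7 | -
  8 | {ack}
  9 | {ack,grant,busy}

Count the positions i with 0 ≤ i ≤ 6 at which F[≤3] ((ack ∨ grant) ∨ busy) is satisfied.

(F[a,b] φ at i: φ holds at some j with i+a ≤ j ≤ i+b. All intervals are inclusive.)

Evaluate at each i in [0,6]:
  i=0: ✓ (witness j=0)
  i=1: ✓ (witness j=1)
  i=2: ✗ (none in [2,5])
  i=3: ✓ (witness j=6)
  i=4: ✓ (witness j=6)
  i=5: ✓ (witness j=6)
  i=6: ✓ (witness j=6)
Positions where it holds: {0, 1, 3, 4, 5, 6} → 6.

6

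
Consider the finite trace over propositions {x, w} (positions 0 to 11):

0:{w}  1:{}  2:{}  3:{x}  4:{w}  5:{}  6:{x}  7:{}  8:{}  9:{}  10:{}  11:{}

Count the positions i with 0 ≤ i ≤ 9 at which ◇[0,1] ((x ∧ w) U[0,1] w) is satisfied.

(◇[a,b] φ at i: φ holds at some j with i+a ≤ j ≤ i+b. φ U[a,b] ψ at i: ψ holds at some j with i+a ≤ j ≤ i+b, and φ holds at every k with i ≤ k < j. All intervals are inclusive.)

3

Evaluate at each i in [0,9]:
  i=0: ✓ (witness j=0)
  i=1: ✗ (none in [1,2])
  i=2: ✗ (none in [2,3])
  i=3: ✓ (witness j=4)
  i=4: ✓ (witness j=4)
  i=5: ✗ (none in [5,6])
  i=6: ✗ (none in [6,7])
  i=7: ✗ (none in [7,8])
  i=8: ✗ (none in [8,9])
  i=9: ✗ (none in [9,10])
Positions where it holds: {0, 3, 4} → 3.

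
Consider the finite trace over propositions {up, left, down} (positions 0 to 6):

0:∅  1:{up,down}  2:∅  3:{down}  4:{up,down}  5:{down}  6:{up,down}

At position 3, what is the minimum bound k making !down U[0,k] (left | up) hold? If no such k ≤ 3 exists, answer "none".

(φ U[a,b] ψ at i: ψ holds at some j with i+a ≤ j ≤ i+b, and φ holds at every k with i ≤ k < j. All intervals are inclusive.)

Need earliest j ≥ 3 with (left | up), and !down at every k in [3,j-1].
  j=3: rhs fails.
  j=4: rhs holds but lhs fails at k=3.
  j=5: rhs fails.
  j=6: rhs holds but lhs fails at k=3.
No witness within the range → none.

none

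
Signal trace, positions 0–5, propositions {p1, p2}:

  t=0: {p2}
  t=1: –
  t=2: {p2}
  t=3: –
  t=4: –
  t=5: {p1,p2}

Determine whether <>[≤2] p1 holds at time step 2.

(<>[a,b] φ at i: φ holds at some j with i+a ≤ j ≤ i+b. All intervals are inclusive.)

Check p1 at each j in [2,4]:
  j=2: false
  j=3: false
  j=4: false
No position in the window satisfies it → formula fails.

False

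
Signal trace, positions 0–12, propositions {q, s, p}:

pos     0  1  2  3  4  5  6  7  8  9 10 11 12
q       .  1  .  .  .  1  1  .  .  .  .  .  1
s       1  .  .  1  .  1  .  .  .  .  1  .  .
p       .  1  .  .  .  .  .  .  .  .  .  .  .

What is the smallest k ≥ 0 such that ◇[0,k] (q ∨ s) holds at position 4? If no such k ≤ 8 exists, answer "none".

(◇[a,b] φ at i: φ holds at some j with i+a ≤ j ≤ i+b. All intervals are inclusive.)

1

Scan j = 4,5,… for (q ∨ s):
  j=4: fails
  j=5: holds
First hit at j=5, so smallest k = 5-4 = 1.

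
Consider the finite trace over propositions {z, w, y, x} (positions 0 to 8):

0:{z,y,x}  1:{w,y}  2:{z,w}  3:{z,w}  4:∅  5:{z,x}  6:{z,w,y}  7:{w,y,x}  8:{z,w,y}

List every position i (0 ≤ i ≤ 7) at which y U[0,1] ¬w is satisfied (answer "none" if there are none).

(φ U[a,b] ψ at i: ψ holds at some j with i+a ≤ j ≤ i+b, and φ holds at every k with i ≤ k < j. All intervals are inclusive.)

0, 4, 5

Evaluate at each i in [0,7]:
  i=0: ✓ (rhs at j=0)
  i=1: ✗ (no rhs in [1,2])
  i=2: ✗ (no rhs in [2,3])
  i=3: ✗ (lhs fails at k=3 before rhs at j=4)
  i=4: ✓ (rhs at j=4)
  i=5: ✓ (rhs at j=5)
  i=6: ✗ (no rhs in [6,7])
  i=7: ✗ (no rhs in [7,8])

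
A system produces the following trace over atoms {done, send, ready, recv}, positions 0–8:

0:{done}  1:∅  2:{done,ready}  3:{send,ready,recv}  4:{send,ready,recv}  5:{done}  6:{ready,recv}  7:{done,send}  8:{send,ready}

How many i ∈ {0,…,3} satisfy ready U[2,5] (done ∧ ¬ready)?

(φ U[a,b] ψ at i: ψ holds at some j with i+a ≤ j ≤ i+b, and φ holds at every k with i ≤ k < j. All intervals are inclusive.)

2

Evaluate at each i in [0,3]:
  i=0: ✗ (lhs fails at k=0 before rhs at j=5)
  i=1: ✗ (lhs fails at k=1 before rhs at j=5)
  i=2: ✓ (rhs at j=5; lhs holds on [2,4])
  i=3: ✓ (rhs at j=5; lhs holds on [3,4])
Positions where it holds: {2, 3} → 2.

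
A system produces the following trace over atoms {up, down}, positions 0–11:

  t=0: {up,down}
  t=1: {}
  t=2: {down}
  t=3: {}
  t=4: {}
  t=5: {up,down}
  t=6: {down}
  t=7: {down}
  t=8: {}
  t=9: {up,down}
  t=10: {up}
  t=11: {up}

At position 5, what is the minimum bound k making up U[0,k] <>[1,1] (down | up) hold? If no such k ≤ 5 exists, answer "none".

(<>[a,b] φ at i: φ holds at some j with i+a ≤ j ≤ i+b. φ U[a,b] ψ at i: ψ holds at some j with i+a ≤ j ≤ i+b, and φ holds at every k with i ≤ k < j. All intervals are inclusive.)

0

Need earliest j ≥ 5 with <>[1,1] (down | up), and up at every k in [5,j-1].
  j=5: rhs holds (empty prefix). k = 0.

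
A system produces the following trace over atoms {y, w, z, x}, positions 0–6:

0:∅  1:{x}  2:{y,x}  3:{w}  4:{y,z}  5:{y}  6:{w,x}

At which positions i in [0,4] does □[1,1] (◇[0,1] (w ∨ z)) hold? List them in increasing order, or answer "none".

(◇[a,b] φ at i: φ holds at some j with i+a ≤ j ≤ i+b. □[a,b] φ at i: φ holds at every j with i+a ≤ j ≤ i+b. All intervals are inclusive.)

1, 2, 3, 4

Evaluate at each i in [0,4]:
  i=0: ✗ (fails at j=1)
  i=1: ✓ (all of [2,2])
  i=2: ✓ (all of [3,3])
  i=3: ✓ (all of [4,4])
  i=4: ✓ (all of [5,5])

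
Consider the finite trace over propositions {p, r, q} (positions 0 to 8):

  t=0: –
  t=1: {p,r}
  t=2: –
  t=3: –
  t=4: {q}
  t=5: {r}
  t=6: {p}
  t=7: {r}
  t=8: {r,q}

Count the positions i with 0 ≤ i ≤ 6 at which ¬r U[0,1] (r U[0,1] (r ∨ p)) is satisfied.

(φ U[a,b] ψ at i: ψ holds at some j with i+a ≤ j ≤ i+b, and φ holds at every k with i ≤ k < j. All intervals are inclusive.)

Evaluate at each i in [0,6]:
  i=0: ✓ (rhs at j=1; lhs holds on [0,0])
  i=1: ✓ (rhs at j=1)
  i=2: ✗ (no rhs in [2,3])
  i=3: ✗ (no rhs in [3,4])
  i=4: ✓ (rhs at j=5; lhs holds on [4,4])
  i=5: ✓ (rhs at j=5)
  i=6: ✓ (rhs at j=6)
Positions where it holds: {0, 1, 4, 5, 6} → 5.

5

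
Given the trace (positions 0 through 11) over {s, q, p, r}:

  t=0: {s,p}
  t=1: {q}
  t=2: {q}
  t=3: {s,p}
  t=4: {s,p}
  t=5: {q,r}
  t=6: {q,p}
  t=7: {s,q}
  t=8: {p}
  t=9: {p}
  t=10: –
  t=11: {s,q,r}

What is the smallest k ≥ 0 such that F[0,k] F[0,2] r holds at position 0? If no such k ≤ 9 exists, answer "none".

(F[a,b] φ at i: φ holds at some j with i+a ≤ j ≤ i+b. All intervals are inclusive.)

3

Scan j = 0,1,… for F[0,2] r:
  j=0: fails
  j=1: fails
  j=2: fails
  j=3: holds
First hit at j=3, so smallest k = 3-0 = 3.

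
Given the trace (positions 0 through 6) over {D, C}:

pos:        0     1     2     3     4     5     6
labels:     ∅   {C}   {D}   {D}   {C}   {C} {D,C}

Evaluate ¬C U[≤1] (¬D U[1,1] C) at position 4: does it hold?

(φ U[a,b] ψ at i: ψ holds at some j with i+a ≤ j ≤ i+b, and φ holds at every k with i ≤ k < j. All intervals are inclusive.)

Need some j in [4,5] with (¬D U[1,1] C), and ¬C at every k in [4,j-1].
  j=4: (¬D U[1,1] C) holds; no prefix to check → satisfied.

True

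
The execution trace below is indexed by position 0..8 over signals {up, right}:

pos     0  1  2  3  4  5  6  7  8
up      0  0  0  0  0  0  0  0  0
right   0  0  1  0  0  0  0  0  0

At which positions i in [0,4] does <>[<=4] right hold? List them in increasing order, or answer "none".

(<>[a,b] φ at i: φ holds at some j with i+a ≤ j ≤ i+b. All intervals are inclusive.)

Evaluate at each i in [0,4]:
  i=0: ✓ (witness j=2)
  i=1: ✓ (witness j=2)
  i=2: ✓ (witness j=2)
  i=3: ✗ (none in [3,7])
  i=4: ✗ (none in [4,8])

0, 1, 2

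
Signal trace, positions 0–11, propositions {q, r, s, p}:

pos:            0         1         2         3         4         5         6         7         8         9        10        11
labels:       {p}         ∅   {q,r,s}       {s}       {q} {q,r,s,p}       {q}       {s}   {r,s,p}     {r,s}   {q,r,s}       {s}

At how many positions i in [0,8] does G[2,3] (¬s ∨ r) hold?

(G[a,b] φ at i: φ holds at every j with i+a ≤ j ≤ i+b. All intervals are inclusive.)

4

Evaluate at each i in [0,8]:
  i=0: ✗ (fails at j=3)
  i=1: ✗ (fails at j=3)
  i=2: ✓ (all of [4,5])
  i=3: ✓ (all of [5,6])
  i=4: ✗ (fails at j=7)
  i=5: ✗ (fails at j=7)
  i=6: ✓ (all of [8,9])
  i=7: ✓ (all of [9,10])
  i=8: ✗ (fails at j=11)
Positions where it holds: {2, 3, 6, 7} → 4.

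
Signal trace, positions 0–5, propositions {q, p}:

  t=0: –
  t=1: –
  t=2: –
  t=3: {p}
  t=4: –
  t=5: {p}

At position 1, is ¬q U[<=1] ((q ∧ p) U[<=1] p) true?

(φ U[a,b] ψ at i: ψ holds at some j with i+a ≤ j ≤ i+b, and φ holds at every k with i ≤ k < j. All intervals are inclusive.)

Does not hold

Need some j in [1,2] with ((q ∧ p) U[<=1] p), and ¬q at every k in [1,j-1].
  j=1: ((q ∧ p) U[<=1] p) — fails.
  j=2: ((q ∧ p) U[<=1] p) — fails.
No j in the window works → until fails.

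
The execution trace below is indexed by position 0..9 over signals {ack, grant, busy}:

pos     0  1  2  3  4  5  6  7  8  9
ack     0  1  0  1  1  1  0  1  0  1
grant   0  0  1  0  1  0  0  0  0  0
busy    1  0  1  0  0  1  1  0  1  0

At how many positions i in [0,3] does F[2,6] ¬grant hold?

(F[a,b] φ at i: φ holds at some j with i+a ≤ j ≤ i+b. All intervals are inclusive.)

4

Evaluate at each i in [0,3]:
  i=0: ✓ (witness j=3)
  i=1: ✓ (witness j=3)
  i=2: ✓ (witness j=5)
  i=3: ✓ (witness j=5)
Positions where it holds: {0, 1, 2, 3} → 4.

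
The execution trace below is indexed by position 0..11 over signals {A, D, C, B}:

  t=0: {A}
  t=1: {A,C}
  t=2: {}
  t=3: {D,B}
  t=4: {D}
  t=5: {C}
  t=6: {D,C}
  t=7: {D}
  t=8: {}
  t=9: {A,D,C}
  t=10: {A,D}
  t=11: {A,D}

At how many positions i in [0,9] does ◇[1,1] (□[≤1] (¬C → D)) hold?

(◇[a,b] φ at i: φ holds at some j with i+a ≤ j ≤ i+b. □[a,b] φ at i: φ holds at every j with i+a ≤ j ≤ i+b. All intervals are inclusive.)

6

Evaluate at each i in [0,9]:
  i=0: ✗ (none in [1,1])
  i=1: ✗ (none in [2,2])
  i=2: ✓ (witness j=3)
  i=3: ✓ (witness j=4)
  i=4: ✓ (witness j=5)
  i=5: ✓ (witness j=6)
  i=6: ✗ (none in [7,7])
  i=7: ✗ (none in [8,8])
  i=8: ✓ (witness j=9)
  i=9: ✓ (witness j=10)
Positions where it holds: {2, 3, 4, 5, 8, 9} → 6.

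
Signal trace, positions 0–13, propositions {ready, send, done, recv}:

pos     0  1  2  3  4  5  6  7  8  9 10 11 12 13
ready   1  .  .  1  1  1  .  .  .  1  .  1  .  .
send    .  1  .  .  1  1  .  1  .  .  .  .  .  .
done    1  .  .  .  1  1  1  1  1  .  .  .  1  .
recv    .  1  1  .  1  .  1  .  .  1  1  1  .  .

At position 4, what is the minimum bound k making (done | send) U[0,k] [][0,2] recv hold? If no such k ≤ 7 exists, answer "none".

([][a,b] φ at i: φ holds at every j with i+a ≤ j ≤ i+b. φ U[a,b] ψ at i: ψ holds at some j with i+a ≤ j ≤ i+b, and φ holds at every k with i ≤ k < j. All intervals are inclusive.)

Need earliest j ≥ 4 with [][0,2] recv, and (done | send) at every k in [4,j-1].
  j=4: rhs fails.
  j=5: rhs fails.
  j=6: rhs fails.
  j=7: rhs fails.
  j=8: rhs fails.
  j=9: rhs holds; lhs holds on [4,8]. k = 5.

5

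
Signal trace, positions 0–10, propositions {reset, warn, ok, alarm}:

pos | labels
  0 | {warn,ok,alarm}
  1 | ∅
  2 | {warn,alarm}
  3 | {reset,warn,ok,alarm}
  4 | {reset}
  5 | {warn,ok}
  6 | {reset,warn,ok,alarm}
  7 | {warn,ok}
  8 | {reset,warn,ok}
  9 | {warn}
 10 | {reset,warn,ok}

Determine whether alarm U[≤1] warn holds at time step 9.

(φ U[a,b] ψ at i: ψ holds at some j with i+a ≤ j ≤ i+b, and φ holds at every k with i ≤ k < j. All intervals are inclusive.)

Holds

Need some j in [9,10] with warn, and alarm at every k in [9,j-1].
  j=9: warn holds; no prefix to check → satisfied.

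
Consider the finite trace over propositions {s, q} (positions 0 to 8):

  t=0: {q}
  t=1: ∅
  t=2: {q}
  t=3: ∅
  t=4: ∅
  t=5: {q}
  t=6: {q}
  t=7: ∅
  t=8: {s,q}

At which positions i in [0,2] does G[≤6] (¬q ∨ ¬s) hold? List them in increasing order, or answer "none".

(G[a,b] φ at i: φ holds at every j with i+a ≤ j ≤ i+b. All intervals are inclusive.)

Evaluate at each i in [0,2]:
  i=0: ✓ (all of [0,6])
  i=1: ✓ (all of [1,7])
  i=2: ✗ (fails at j=8)

0, 1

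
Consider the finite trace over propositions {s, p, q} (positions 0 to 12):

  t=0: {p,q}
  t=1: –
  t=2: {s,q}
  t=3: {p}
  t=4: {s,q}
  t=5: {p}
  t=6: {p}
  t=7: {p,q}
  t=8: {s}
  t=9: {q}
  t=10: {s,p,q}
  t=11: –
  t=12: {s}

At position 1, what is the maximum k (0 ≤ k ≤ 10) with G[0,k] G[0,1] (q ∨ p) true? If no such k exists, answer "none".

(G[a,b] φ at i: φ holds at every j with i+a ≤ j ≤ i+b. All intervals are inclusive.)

G[0,1] (q ∨ p) must hold from j=1 onward; find where it first fails.
  j=1: fails → no k works.

none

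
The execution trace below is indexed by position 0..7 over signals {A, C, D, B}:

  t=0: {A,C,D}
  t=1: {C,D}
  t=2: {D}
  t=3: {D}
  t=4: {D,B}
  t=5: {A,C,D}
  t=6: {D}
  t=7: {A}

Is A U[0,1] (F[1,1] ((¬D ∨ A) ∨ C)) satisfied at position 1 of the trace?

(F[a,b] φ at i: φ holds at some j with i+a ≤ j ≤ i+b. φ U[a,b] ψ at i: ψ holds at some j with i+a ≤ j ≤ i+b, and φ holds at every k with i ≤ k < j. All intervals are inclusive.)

Need some j in [1,2] with F[1,1] ((¬D ∨ A) ∨ C), and A at every k in [1,j-1].
  j=1: F[1,1] ((¬D ∨ A) ∨ C) — fails (none in [2,2]).
  j=2: F[1,1] ((¬D ∨ A) ∨ C) — fails (none in [3,3]).
No j in the window works → until fails.

No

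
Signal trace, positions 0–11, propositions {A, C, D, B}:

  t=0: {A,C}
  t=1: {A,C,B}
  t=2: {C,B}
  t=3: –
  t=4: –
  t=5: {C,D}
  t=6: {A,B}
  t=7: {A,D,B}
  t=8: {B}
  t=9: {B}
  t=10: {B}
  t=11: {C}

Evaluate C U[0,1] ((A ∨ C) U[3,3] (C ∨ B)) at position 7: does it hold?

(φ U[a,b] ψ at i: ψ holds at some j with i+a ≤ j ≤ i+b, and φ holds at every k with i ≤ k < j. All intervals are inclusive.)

False

Need some j in [7,8] with ((A ∨ C) U[3,3] (C ∨ B)), and C at every k in [7,j-1].
  j=7: ((A ∨ C) U[3,3] (C ∨ B)) — fails.
  j=8: ((A ∨ C) U[3,3] (C ∨ B)) — fails.
No j in the window works → until fails.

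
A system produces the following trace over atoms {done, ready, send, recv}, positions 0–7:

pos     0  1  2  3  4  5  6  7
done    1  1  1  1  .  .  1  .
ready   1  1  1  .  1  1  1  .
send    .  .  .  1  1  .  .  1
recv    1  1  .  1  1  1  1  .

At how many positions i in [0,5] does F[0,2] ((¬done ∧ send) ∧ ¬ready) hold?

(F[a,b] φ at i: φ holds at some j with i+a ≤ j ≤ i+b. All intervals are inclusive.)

1

Evaluate at each i in [0,5]:
  i=0: ✗ (none in [0,2])
  i=1: ✗ (none in [1,3])
  i=2: ✗ (none in [2,4])
  i=3: ✗ (none in [3,5])
  i=4: ✗ (none in [4,6])
  i=5: ✓ (witness j=7)
Positions where it holds: {5} → 1.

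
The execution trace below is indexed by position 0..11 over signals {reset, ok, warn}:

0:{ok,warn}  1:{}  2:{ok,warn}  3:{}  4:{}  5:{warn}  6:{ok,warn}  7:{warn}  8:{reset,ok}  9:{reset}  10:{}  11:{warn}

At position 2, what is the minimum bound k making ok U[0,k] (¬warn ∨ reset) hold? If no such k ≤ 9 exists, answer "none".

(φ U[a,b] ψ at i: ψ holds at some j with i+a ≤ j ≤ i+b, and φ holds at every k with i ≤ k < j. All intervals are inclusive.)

1

Need earliest j ≥ 2 with (¬warn ∨ reset), and ok at every k in [2,j-1].
  j=2: rhs fails.
  j=3: rhs holds; lhs holds on [2,2]. k = 1.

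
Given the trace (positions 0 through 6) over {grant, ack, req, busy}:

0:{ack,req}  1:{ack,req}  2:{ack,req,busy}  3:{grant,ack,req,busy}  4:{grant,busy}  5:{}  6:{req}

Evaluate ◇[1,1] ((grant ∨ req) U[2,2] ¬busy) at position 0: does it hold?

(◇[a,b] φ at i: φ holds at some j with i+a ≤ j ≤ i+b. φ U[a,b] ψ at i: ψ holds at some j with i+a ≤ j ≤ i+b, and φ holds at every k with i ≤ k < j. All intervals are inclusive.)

Check ((grant ∨ req) U[2,2] ¬busy) at each j in [1,1]:
  j=1: fails
No position in the window satisfies it → formula fails.

False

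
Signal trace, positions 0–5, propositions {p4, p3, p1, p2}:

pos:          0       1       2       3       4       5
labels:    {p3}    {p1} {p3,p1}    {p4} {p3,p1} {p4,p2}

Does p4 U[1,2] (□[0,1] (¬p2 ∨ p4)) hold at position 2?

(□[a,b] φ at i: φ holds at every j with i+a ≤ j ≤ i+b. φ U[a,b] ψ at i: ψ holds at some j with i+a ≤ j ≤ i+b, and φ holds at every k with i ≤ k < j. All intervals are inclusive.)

Need some j in [3,4] with □[0,1] (¬p2 ∨ p4), and p4 at every k in [2,j-1].
  j=3: □[0,1] (¬p2 ∨ p4) holds, but p4 fails at k=2 → not this j.
  j=4: □[0,1] (¬p2 ∨ p4) holds, but p4 fails at k=2 → not this j.
No j in the window works → until fails.

No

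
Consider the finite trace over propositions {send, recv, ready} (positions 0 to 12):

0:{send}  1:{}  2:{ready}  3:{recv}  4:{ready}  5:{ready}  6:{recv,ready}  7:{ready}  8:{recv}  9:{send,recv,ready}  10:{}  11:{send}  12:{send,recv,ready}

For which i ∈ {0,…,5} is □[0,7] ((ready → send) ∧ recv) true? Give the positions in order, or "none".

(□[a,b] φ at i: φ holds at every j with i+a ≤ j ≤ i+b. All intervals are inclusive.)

Evaluate at each i in [0,5]:
  i=0: ✗ (fails at j=0)
  i=1: ✗ (fails at j=1)
  i=2: ✗ (fails at j=2)
  i=3: ✗ (fails at j=4)
  i=4: ✗ (fails at j=4)
  i=5: ✗ (fails at j=5)

none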